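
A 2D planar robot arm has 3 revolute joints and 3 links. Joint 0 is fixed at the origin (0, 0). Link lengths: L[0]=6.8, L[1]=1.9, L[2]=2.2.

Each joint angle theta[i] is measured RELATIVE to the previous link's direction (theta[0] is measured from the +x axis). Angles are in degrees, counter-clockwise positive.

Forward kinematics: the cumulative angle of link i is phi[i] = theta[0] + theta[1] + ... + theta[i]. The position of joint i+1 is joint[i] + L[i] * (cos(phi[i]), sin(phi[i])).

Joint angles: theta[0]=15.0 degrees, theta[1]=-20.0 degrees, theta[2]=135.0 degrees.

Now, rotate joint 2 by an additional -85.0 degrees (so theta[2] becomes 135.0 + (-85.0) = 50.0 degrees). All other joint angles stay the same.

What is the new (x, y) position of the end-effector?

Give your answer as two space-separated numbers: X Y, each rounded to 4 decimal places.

Answer: 10.0167 3.1500

Derivation:
joint[0] = (0.0000, 0.0000)  (base)
link 0: phi[0] = 15 = 15 deg
  cos(15 deg) = 0.9659, sin(15 deg) = 0.2588
  joint[1] = (0.0000, 0.0000) + 6.8 * (0.9659, 0.2588) = (0.0000 + 6.5683, 0.0000 + 1.7600) = (6.5683, 1.7600)
link 1: phi[1] = 15 + -20 = -5 deg
  cos(-5 deg) = 0.9962, sin(-5 deg) = -0.0872
  joint[2] = (6.5683, 1.7600) + 1.9 * (0.9962, -0.0872) = (6.5683 + 1.8928, 1.7600 + -0.1656) = (8.4611, 1.5944)
link 2: phi[2] = 15 + -20 + 50 = 45 deg
  cos(45 deg) = 0.7071, sin(45 deg) = 0.7071
  joint[3] = (8.4611, 1.5944) + 2.2 * (0.7071, 0.7071) = (8.4611 + 1.5556, 1.5944 + 1.5556) = (10.0167, 3.1500)
End effector: (10.0167, 3.1500)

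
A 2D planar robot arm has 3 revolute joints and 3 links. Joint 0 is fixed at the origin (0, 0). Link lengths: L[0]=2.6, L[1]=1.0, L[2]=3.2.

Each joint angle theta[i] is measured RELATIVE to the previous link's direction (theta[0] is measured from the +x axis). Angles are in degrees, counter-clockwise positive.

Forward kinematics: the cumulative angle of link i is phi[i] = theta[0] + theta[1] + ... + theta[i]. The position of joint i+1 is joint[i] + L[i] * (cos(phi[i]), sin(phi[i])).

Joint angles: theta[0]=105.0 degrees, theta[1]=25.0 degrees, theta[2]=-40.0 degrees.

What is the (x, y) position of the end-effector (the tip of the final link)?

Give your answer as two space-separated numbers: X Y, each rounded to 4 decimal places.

Answer: -1.3157 6.4775

Derivation:
joint[0] = (0.0000, 0.0000)  (base)
link 0: phi[0] = 105 = 105 deg
  cos(105 deg) = -0.2588, sin(105 deg) = 0.9659
  joint[1] = (0.0000, 0.0000) + 2.6 * (-0.2588, 0.9659) = (0.0000 + -0.6729, 0.0000 + 2.5114) = (-0.6729, 2.5114)
link 1: phi[1] = 105 + 25 = 130 deg
  cos(130 deg) = -0.6428, sin(130 deg) = 0.7660
  joint[2] = (-0.6729, 2.5114) + 1 * (-0.6428, 0.7660) = (-0.6729 + -0.6428, 2.5114 + 0.7660) = (-1.3157, 3.2775)
link 2: phi[2] = 105 + 25 + -40 = 90 deg
  cos(90 deg) = 0.0000, sin(90 deg) = 1.0000
  joint[3] = (-1.3157, 3.2775) + 3.2 * (0.0000, 1.0000) = (-1.3157 + 0.0000, 3.2775 + 3.2000) = (-1.3157, 6.4775)
End effector: (-1.3157, 6.4775)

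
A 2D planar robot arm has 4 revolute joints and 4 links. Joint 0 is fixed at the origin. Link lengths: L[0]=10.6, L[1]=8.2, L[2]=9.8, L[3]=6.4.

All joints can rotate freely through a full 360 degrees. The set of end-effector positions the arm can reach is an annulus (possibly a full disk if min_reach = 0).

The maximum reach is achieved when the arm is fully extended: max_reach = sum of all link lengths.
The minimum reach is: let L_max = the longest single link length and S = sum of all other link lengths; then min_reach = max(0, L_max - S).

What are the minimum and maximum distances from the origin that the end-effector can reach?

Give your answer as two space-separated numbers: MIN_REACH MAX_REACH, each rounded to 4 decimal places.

Link lengths: [10.6, 8.2, 9.8, 6.4]
max_reach = 10.6 + 8.2 + 9.8 + 6.4 = 35
L_max = max([10.6, 8.2, 9.8, 6.4]) = 10.6
S (sum of others) = 35 - 10.6 = 24.4
min_reach = max(0, 10.6 - 24.4) = max(0, -13.8) = 0

Answer: 0.0000 35.0000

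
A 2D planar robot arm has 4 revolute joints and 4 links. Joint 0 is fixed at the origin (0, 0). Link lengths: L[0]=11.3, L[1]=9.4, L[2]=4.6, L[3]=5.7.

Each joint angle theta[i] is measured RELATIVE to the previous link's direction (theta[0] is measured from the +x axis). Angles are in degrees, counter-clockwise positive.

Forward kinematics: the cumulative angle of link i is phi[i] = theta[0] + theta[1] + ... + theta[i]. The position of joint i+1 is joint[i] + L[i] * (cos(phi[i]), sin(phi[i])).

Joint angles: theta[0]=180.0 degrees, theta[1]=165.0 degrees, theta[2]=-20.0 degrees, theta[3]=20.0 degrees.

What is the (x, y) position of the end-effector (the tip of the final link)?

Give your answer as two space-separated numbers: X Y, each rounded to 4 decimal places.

Answer: 7.0536 -6.5466

Derivation:
joint[0] = (0.0000, 0.0000)  (base)
link 0: phi[0] = 180 = 180 deg
  cos(180 deg) = -1.0000, sin(180 deg) = 0.0000
  joint[1] = (0.0000, 0.0000) + 11.3 * (-1.0000, 0.0000) = (0.0000 + -11.3000, 0.0000 + 0.0000) = (-11.3000, 0.0000)
link 1: phi[1] = 180 + 165 = 345 deg
  cos(345 deg) = 0.9659, sin(345 deg) = -0.2588
  joint[2] = (-11.3000, 0.0000) + 9.4 * (0.9659, -0.2588) = (-11.3000 + 9.0797, 0.0000 + -2.4329) = (-2.2203, -2.4329)
link 2: phi[2] = 180 + 165 + -20 = 325 deg
  cos(325 deg) = 0.8192, sin(325 deg) = -0.5736
  joint[3] = (-2.2203, -2.4329) + 4.6 * (0.8192, -0.5736) = (-2.2203 + 3.7681, -2.4329 + -2.6385) = (1.5478, -5.0714)
link 3: phi[3] = 180 + 165 + -20 + 20 = 345 deg
  cos(345 deg) = 0.9659, sin(345 deg) = -0.2588
  joint[4] = (1.5478, -5.0714) + 5.7 * (0.9659, -0.2588) = (1.5478 + 5.5058, -5.0714 + -1.4753) = (7.0536, -6.5466)
End effector: (7.0536, -6.5466)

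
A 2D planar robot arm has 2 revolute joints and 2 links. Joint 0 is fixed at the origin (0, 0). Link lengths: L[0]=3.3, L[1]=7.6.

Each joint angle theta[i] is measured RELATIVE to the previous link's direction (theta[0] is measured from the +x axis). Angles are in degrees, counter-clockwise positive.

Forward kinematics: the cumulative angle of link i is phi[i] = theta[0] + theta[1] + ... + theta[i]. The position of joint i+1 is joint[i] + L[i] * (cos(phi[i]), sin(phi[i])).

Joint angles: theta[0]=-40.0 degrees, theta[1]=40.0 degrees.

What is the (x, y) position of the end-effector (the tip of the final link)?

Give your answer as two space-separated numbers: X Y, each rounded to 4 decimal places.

Answer: 10.1279 -2.1212

Derivation:
joint[0] = (0.0000, 0.0000)  (base)
link 0: phi[0] = -40 = -40 deg
  cos(-40 deg) = 0.7660, sin(-40 deg) = -0.6428
  joint[1] = (0.0000, 0.0000) + 3.3 * (0.7660, -0.6428) = (0.0000 + 2.5279, 0.0000 + -2.1212) = (2.5279, -2.1212)
link 1: phi[1] = -40 + 40 = 0 deg
  cos(0 deg) = 1.0000, sin(0 deg) = 0.0000
  joint[2] = (2.5279, -2.1212) + 7.6 * (1.0000, 0.0000) = (2.5279 + 7.6000, -2.1212 + 0.0000) = (10.1279, -2.1212)
End effector: (10.1279, -2.1212)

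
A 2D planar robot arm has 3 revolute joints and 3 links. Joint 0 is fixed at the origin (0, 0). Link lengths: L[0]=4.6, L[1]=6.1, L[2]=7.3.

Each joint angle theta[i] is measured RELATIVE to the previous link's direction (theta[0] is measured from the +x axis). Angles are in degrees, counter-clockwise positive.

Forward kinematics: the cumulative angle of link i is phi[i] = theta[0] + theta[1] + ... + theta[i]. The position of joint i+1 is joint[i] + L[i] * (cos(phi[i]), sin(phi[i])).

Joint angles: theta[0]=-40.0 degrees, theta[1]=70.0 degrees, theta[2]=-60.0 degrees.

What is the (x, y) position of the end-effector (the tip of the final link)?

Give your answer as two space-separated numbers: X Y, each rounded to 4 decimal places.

Answer: 15.1285 -3.5568

Derivation:
joint[0] = (0.0000, 0.0000)  (base)
link 0: phi[0] = -40 = -40 deg
  cos(-40 deg) = 0.7660, sin(-40 deg) = -0.6428
  joint[1] = (0.0000, 0.0000) + 4.6 * (0.7660, -0.6428) = (0.0000 + 3.5238, 0.0000 + -2.9568) = (3.5238, -2.9568)
link 1: phi[1] = -40 + 70 = 30 deg
  cos(30 deg) = 0.8660, sin(30 deg) = 0.5000
  joint[2] = (3.5238, -2.9568) + 6.1 * (0.8660, 0.5000) = (3.5238 + 5.2828, -2.9568 + 3.0500) = (8.8066, 0.0932)
link 2: phi[2] = -40 + 70 + -60 = -30 deg
  cos(-30 deg) = 0.8660, sin(-30 deg) = -0.5000
  joint[3] = (8.8066, 0.0932) + 7.3 * (0.8660, -0.5000) = (8.8066 + 6.3220, 0.0932 + -3.6500) = (15.1285, -3.5568)
End effector: (15.1285, -3.5568)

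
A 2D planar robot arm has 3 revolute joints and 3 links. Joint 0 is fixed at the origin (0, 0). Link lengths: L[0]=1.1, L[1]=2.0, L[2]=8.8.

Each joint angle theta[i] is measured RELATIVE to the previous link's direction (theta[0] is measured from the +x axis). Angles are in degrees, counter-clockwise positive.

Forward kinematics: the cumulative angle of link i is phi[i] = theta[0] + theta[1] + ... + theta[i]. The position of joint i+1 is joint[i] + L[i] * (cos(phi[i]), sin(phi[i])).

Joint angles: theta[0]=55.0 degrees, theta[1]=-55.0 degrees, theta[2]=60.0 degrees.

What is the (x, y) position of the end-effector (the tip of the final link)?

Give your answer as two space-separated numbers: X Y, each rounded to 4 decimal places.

joint[0] = (0.0000, 0.0000)  (base)
link 0: phi[0] = 55 = 55 deg
  cos(55 deg) = 0.5736, sin(55 deg) = 0.8192
  joint[1] = (0.0000, 0.0000) + 1.1 * (0.5736, 0.8192) = (0.0000 + 0.6309, 0.0000 + 0.9011) = (0.6309, 0.9011)
link 1: phi[1] = 55 + -55 = 0 deg
  cos(0 deg) = 1.0000, sin(0 deg) = 0.0000
  joint[2] = (0.6309, 0.9011) + 2 * (1.0000, 0.0000) = (0.6309 + 2.0000, 0.9011 + 0.0000) = (2.6309, 0.9011)
link 2: phi[2] = 55 + -55 + 60 = 60 deg
  cos(60 deg) = 0.5000, sin(60 deg) = 0.8660
  joint[3] = (2.6309, 0.9011) + 8.8 * (0.5000, 0.8660) = (2.6309 + 4.4000, 0.9011 + 7.6210) = (7.0309, 8.5221)
End effector: (7.0309, 8.5221)

Answer: 7.0309 8.5221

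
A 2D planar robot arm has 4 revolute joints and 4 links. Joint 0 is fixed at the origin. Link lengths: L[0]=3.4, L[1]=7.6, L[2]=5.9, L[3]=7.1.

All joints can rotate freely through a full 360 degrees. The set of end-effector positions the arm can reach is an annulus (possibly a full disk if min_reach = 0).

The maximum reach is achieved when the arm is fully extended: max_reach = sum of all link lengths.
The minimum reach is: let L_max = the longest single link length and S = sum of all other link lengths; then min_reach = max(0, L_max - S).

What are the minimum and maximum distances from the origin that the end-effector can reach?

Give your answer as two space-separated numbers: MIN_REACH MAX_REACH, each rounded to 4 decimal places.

Answer: 0.0000 24.0000

Derivation:
Link lengths: [3.4, 7.6, 5.9, 7.1]
max_reach = 3.4 + 7.6 + 5.9 + 7.1 = 24
L_max = max([3.4, 7.6, 5.9, 7.1]) = 7.6
S (sum of others) = 24 - 7.6 = 16.4
min_reach = max(0, 7.6 - 16.4) = max(0, -8.8) = 0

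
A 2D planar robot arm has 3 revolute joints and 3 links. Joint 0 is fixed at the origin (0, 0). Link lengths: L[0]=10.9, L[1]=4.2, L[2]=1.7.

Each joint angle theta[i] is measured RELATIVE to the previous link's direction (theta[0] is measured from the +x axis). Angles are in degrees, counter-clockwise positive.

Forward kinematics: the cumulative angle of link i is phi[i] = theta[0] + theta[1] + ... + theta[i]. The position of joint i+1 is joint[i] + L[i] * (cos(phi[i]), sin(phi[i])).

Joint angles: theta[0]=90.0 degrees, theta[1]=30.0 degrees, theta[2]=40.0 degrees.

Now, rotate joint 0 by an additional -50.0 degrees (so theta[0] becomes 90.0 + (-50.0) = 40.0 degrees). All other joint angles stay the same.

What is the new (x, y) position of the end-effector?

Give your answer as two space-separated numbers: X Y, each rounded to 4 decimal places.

joint[0] = (0.0000, 0.0000)  (base)
link 0: phi[0] = 40 = 40 deg
  cos(40 deg) = 0.7660, sin(40 deg) = 0.6428
  joint[1] = (0.0000, 0.0000) + 10.9 * (0.7660, 0.6428) = (0.0000 + 8.3499, 0.0000 + 7.0064) = (8.3499, 7.0064)
link 1: phi[1] = 40 + 30 = 70 deg
  cos(70 deg) = 0.3420, sin(70 deg) = 0.9397
  joint[2] = (8.3499, 7.0064) + 4.2 * (0.3420, 0.9397) = (8.3499 + 1.4365, 7.0064 + 3.9467) = (9.7864, 10.9531)
link 2: phi[2] = 40 + 30 + 40 = 110 deg
  cos(110 deg) = -0.3420, sin(110 deg) = 0.9397
  joint[3] = (9.7864, 10.9531) + 1.7 * (-0.3420, 0.9397) = (9.7864 + -0.5814, 10.9531 + 1.5975) = (9.2049, 12.5506)
End effector: (9.2049, 12.5506)

Answer: 9.2049 12.5506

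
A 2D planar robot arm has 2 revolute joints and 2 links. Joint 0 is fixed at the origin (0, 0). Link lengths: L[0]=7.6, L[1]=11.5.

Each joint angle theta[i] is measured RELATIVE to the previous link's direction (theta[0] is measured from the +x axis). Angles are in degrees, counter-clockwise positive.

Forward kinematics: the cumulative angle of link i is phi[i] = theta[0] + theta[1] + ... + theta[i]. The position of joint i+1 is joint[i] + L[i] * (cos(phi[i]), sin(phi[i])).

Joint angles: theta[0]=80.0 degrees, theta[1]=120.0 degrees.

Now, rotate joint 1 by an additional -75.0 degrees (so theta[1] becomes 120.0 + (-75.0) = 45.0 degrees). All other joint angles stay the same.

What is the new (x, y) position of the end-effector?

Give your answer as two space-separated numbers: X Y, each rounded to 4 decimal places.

joint[0] = (0.0000, 0.0000)  (base)
link 0: phi[0] = 80 = 80 deg
  cos(80 deg) = 0.1736, sin(80 deg) = 0.9848
  joint[1] = (0.0000, 0.0000) + 7.6 * (0.1736, 0.9848) = (0.0000 + 1.3197, 0.0000 + 7.4845) = (1.3197, 7.4845)
link 1: phi[1] = 80 + 45 = 125 deg
  cos(125 deg) = -0.5736, sin(125 deg) = 0.8192
  joint[2] = (1.3197, 7.4845) + 11.5 * (-0.5736, 0.8192) = (1.3197 + -6.5961, 7.4845 + 9.4202) = (-5.2764, 16.9048)
End effector: (-5.2764, 16.9048)

Answer: -5.2764 16.9048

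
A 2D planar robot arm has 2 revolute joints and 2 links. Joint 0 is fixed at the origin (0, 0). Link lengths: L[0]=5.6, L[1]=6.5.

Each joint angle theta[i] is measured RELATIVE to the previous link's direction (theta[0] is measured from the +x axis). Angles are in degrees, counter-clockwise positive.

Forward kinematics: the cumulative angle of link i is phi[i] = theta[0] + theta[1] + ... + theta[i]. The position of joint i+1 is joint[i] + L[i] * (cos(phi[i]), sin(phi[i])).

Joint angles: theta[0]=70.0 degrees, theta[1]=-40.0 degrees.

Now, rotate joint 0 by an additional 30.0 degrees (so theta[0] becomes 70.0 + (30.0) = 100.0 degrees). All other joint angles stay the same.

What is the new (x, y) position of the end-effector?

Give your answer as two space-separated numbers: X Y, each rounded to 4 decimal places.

Answer: 2.2776 11.1441

Derivation:
joint[0] = (0.0000, 0.0000)  (base)
link 0: phi[0] = 100 = 100 deg
  cos(100 deg) = -0.1736, sin(100 deg) = 0.9848
  joint[1] = (0.0000, 0.0000) + 5.6 * (-0.1736, 0.9848) = (0.0000 + -0.9724, 0.0000 + 5.5149) = (-0.9724, 5.5149)
link 1: phi[1] = 100 + -40 = 60 deg
  cos(60 deg) = 0.5000, sin(60 deg) = 0.8660
  joint[2] = (-0.9724, 5.5149) + 6.5 * (0.5000, 0.8660) = (-0.9724 + 3.2500, 5.5149 + 5.6292) = (2.2776, 11.1441)
End effector: (2.2776, 11.1441)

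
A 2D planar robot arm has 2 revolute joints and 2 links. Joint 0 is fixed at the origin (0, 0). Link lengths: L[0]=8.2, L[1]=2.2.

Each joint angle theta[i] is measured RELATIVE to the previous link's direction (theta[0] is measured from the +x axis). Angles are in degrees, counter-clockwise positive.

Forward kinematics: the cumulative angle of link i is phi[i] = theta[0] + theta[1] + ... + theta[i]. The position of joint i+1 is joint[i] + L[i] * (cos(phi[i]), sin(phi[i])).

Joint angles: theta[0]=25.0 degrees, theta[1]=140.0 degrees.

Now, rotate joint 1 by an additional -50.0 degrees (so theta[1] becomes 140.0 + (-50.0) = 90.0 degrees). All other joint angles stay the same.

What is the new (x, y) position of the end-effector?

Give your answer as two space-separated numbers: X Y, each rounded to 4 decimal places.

joint[0] = (0.0000, 0.0000)  (base)
link 0: phi[0] = 25 = 25 deg
  cos(25 deg) = 0.9063, sin(25 deg) = 0.4226
  joint[1] = (0.0000, 0.0000) + 8.2 * (0.9063, 0.4226) = (0.0000 + 7.4317, 0.0000 + 3.4655) = (7.4317, 3.4655)
link 1: phi[1] = 25 + 90 = 115 deg
  cos(115 deg) = -0.4226, sin(115 deg) = 0.9063
  joint[2] = (7.4317, 3.4655) + 2.2 * (-0.4226, 0.9063) = (7.4317 + -0.9298, 3.4655 + 1.9939) = (6.5020, 5.4593)
End effector: (6.5020, 5.4593)

Answer: 6.5020 5.4593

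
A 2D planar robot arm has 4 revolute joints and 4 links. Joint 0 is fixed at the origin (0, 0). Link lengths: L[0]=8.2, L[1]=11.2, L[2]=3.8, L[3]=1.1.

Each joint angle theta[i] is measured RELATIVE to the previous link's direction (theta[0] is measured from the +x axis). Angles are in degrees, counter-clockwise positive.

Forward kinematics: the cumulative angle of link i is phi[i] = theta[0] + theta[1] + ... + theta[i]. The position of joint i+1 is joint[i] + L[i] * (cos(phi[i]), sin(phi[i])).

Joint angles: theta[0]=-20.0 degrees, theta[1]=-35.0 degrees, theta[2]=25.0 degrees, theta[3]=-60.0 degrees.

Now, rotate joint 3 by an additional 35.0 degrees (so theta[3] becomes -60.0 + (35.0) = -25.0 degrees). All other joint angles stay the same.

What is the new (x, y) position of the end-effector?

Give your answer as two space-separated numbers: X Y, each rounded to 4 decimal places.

Answer: 18.0514 -14.7801

Derivation:
joint[0] = (0.0000, 0.0000)  (base)
link 0: phi[0] = -20 = -20 deg
  cos(-20 deg) = 0.9397, sin(-20 deg) = -0.3420
  joint[1] = (0.0000, 0.0000) + 8.2 * (0.9397, -0.3420) = (0.0000 + 7.7055, 0.0000 + -2.8046) = (7.7055, -2.8046)
link 1: phi[1] = -20 + -35 = -55 deg
  cos(-55 deg) = 0.5736, sin(-55 deg) = -0.8192
  joint[2] = (7.7055, -2.8046) + 11.2 * (0.5736, -0.8192) = (7.7055 + 6.4241, -2.8046 + -9.1745) = (14.1295, -11.9791)
link 2: phi[2] = -20 + -35 + 25 = -30 deg
  cos(-30 deg) = 0.8660, sin(-30 deg) = -0.5000
  joint[3] = (14.1295, -11.9791) + 3.8 * (0.8660, -0.5000) = (14.1295 + 3.2909, -11.9791 + -1.9000) = (17.4204, -13.8791)
link 3: phi[3] = -20 + -35 + 25 + -25 = -55 deg
  cos(-55 deg) = 0.5736, sin(-55 deg) = -0.8192
  joint[4] = (17.4204, -13.8791) + 1.1 * (0.5736, -0.8192) = (17.4204 + 0.6309, -13.8791 + -0.9011) = (18.0514, -14.7801)
End effector: (18.0514, -14.7801)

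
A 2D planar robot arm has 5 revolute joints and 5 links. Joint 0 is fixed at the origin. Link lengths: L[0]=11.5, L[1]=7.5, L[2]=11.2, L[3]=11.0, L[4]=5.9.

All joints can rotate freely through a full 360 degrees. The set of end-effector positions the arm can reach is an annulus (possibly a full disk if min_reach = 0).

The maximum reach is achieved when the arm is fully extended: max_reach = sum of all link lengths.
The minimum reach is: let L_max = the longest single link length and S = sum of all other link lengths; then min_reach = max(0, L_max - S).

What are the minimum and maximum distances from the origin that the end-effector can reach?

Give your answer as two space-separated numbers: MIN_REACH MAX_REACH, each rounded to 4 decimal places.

Link lengths: [11.5, 7.5, 11.2, 11.0, 5.9]
max_reach = 11.5 + 7.5 + 11.2 + 11 + 5.9 = 47.1
L_max = max([11.5, 7.5, 11.2, 11.0, 5.9]) = 11.5
S (sum of others) = 47.1 - 11.5 = 35.6
min_reach = max(0, 11.5 - 35.6) = max(0, -24.1) = 0

Answer: 0.0000 47.1000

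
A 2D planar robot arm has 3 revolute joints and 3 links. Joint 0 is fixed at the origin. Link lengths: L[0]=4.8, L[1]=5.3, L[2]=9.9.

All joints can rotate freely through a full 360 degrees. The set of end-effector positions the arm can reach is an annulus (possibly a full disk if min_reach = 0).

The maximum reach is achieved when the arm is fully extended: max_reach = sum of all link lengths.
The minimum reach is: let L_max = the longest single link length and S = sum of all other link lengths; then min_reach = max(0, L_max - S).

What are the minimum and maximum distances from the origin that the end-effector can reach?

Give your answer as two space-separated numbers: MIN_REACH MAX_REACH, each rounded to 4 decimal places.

Answer: 0.0000 20.0000

Derivation:
Link lengths: [4.8, 5.3, 9.9]
max_reach = 4.8 + 5.3 + 9.9 = 20
L_max = max([4.8, 5.3, 9.9]) = 9.9
S (sum of others) = 20 - 9.9 = 10.1
min_reach = max(0, 9.9 - 10.1) = max(0, -0.2) = 0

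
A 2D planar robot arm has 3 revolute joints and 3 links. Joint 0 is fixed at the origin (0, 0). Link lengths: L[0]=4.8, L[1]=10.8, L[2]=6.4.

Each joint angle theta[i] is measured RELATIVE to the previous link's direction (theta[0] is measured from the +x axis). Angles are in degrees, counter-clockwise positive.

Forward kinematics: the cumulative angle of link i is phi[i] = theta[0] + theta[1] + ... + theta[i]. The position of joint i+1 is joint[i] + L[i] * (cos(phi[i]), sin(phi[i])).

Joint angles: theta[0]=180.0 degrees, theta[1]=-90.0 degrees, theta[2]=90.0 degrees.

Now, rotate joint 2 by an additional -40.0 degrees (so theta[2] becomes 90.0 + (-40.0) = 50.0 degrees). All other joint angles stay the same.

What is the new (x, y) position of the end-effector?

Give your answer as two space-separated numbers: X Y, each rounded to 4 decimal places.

joint[0] = (0.0000, 0.0000)  (base)
link 0: phi[0] = 180 = 180 deg
  cos(180 deg) = -1.0000, sin(180 deg) = 0.0000
  joint[1] = (0.0000, 0.0000) + 4.8 * (-1.0000, 0.0000) = (0.0000 + -4.8000, 0.0000 + 0.0000) = (-4.8000, 0.0000)
link 1: phi[1] = 180 + -90 = 90 deg
  cos(90 deg) = 0.0000, sin(90 deg) = 1.0000
  joint[2] = (-4.8000, 0.0000) + 10.8 * (0.0000, 1.0000) = (-4.8000 + 0.0000, 0.0000 + 10.8000) = (-4.8000, 10.8000)
link 2: phi[2] = 180 + -90 + 50 = 140 deg
  cos(140 deg) = -0.7660, sin(140 deg) = 0.6428
  joint[3] = (-4.8000, 10.8000) + 6.4 * (-0.7660, 0.6428) = (-4.8000 + -4.9027, 10.8000 + 4.1138) = (-9.7027, 14.9138)
End effector: (-9.7027, 14.9138)

Answer: -9.7027 14.9138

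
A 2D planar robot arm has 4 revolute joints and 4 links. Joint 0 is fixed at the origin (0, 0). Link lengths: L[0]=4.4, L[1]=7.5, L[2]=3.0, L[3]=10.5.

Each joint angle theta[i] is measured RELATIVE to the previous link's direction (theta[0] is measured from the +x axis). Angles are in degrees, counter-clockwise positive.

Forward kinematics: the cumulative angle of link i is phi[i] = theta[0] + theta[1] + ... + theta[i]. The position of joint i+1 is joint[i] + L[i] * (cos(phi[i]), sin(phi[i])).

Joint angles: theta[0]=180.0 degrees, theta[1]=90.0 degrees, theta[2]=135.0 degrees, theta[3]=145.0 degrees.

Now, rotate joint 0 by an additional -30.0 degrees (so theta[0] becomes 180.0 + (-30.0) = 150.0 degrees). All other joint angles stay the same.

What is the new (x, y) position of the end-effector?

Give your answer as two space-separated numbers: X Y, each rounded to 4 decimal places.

Answer: -14.5295 0.0725

Derivation:
joint[0] = (0.0000, 0.0000)  (base)
link 0: phi[0] = 150 = 150 deg
  cos(150 deg) = -0.8660, sin(150 deg) = 0.5000
  joint[1] = (0.0000, 0.0000) + 4.4 * (-0.8660, 0.5000) = (0.0000 + -3.8105, 0.0000 + 2.2000) = (-3.8105, 2.2000)
link 1: phi[1] = 150 + 90 = 240 deg
  cos(240 deg) = -0.5000, sin(240 deg) = -0.8660
  joint[2] = (-3.8105, 2.2000) + 7.5 * (-0.5000, -0.8660) = (-3.8105 + -3.7500, 2.2000 + -6.4952) = (-7.5605, -4.2952)
link 2: phi[2] = 150 + 90 + 135 = 375 deg
  cos(375 deg) = 0.9659, sin(375 deg) = 0.2588
  joint[3] = (-7.5605, -4.2952) + 3 * (0.9659, 0.2588) = (-7.5605 + 2.8978, -4.2952 + 0.7765) = (-4.6627, -3.5187)
link 3: phi[3] = 150 + 90 + 135 + 145 = 520 deg
  cos(520 deg) = -0.9397, sin(520 deg) = 0.3420
  joint[4] = (-4.6627, -3.5187) + 10.5 * (-0.9397, 0.3420) = (-4.6627 + -9.8668, -3.5187 + 3.5912) = (-14.5295, 0.0725)
End effector: (-14.5295, 0.0725)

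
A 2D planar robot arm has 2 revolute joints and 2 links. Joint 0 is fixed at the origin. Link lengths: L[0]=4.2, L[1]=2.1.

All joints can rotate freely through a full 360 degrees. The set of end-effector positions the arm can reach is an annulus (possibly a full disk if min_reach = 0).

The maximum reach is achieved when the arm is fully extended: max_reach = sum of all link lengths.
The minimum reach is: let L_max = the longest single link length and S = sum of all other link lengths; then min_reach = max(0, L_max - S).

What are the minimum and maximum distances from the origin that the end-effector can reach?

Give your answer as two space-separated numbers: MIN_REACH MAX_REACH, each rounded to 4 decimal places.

Answer: 2.1000 6.3000

Derivation:
Link lengths: [4.2, 2.1]
max_reach = 4.2 + 2.1 = 6.3
L_max = max([4.2, 2.1]) = 4.2
S (sum of others) = 6.3 - 4.2 = 2.1
min_reach = max(0, 4.2 - 2.1) = max(0, 2.1) = 2.1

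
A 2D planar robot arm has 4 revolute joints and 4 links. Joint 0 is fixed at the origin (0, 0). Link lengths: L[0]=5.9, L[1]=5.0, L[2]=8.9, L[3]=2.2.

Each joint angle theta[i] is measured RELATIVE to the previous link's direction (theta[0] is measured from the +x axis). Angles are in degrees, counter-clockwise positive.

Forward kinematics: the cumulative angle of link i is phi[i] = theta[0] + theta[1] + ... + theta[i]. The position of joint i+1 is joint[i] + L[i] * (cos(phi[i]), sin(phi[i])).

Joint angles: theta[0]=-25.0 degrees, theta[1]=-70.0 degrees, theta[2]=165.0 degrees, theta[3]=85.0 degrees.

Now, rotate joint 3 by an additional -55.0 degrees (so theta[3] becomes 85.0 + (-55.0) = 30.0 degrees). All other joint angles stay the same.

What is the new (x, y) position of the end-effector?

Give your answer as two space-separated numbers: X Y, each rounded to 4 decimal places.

Answer: 7.5734 3.0554

Derivation:
joint[0] = (0.0000, 0.0000)  (base)
link 0: phi[0] = -25 = -25 deg
  cos(-25 deg) = 0.9063, sin(-25 deg) = -0.4226
  joint[1] = (0.0000, 0.0000) + 5.9 * (0.9063, -0.4226) = (0.0000 + 5.3472, 0.0000 + -2.4934) = (5.3472, -2.4934)
link 1: phi[1] = -25 + -70 = -95 deg
  cos(-95 deg) = -0.0872, sin(-95 deg) = -0.9962
  joint[2] = (5.3472, -2.4934) + 5 * (-0.0872, -0.9962) = (5.3472 + -0.4358, -2.4934 + -4.9810) = (4.9114, -7.4744)
link 2: phi[2] = -25 + -70 + 165 = 70 deg
  cos(70 deg) = 0.3420, sin(70 deg) = 0.9397
  joint[3] = (4.9114, -7.4744) + 8.9 * (0.3420, 0.9397) = (4.9114 + 3.0440, -7.4744 + 8.3633) = (7.9554, 0.8888)
link 3: phi[3] = -25 + -70 + 165 + 30 = 100 deg
  cos(100 deg) = -0.1736, sin(100 deg) = 0.9848
  joint[4] = (7.9554, 0.8888) + 2.2 * (-0.1736, 0.9848) = (7.9554 + -0.3820, 0.8888 + 2.1666) = (7.5734, 3.0554)
End effector: (7.5734, 3.0554)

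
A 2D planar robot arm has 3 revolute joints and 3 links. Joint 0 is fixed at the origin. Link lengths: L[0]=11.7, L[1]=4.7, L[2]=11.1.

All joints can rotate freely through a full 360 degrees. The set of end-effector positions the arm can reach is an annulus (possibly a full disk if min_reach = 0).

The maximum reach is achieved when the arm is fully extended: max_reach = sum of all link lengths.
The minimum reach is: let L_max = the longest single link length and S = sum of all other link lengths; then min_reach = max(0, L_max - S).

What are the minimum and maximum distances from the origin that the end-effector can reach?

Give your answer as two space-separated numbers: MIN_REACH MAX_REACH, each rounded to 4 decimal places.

Answer: 0.0000 27.5000

Derivation:
Link lengths: [11.7, 4.7, 11.1]
max_reach = 11.7 + 4.7 + 11.1 = 27.5
L_max = max([11.7, 4.7, 11.1]) = 11.7
S (sum of others) = 27.5 - 11.7 = 15.8
min_reach = max(0, 11.7 - 15.8) = max(0, -4.1) = 0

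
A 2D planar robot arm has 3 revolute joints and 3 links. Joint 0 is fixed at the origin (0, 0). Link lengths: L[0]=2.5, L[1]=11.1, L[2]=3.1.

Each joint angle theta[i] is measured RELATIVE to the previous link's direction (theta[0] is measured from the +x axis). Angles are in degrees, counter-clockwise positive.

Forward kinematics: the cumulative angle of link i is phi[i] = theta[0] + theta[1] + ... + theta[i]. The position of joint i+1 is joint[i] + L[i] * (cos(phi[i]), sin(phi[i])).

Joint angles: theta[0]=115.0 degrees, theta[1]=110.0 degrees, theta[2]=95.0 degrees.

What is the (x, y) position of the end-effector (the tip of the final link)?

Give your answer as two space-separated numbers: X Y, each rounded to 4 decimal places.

Answer: -6.5307 -7.5758

Derivation:
joint[0] = (0.0000, 0.0000)  (base)
link 0: phi[0] = 115 = 115 deg
  cos(115 deg) = -0.4226, sin(115 deg) = 0.9063
  joint[1] = (0.0000, 0.0000) + 2.5 * (-0.4226, 0.9063) = (0.0000 + -1.0565, 0.0000 + 2.2658) = (-1.0565, 2.2658)
link 1: phi[1] = 115 + 110 = 225 deg
  cos(225 deg) = -0.7071, sin(225 deg) = -0.7071
  joint[2] = (-1.0565, 2.2658) + 11.1 * (-0.7071, -0.7071) = (-1.0565 + -7.8489, 2.2658 + -7.8489) = (-8.9054, -5.5831)
link 2: phi[2] = 115 + 110 + 95 = 320 deg
  cos(320 deg) = 0.7660, sin(320 deg) = -0.6428
  joint[3] = (-8.9054, -5.5831) + 3.1 * (0.7660, -0.6428) = (-8.9054 + 2.3747, -5.5831 + -1.9926) = (-6.5307, -7.5758)
End effector: (-6.5307, -7.5758)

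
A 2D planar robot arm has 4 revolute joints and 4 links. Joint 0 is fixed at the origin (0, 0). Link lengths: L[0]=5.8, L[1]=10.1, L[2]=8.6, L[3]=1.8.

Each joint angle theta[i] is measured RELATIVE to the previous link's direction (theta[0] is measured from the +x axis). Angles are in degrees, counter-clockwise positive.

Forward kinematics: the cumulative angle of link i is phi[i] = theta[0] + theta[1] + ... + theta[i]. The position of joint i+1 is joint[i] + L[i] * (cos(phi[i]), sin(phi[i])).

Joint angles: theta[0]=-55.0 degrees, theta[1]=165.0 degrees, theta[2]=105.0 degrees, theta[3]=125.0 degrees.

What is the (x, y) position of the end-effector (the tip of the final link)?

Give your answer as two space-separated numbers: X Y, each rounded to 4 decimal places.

Answer: -5.4809 -0.8086

Derivation:
joint[0] = (0.0000, 0.0000)  (base)
link 0: phi[0] = -55 = -55 deg
  cos(-55 deg) = 0.5736, sin(-55 deg) = -0.8192
  joint[1] = (0.0000, 0.0000) + 5.8 * (0.5736, -0.8192) = (0.0000 + 3.3267, 0.0000 + -4.7511) = (3.3267, -4.7511)
link 1: phi[1] = -55 + 165 = 110 deg
  cos(110 deg) = -0.3420, sin(110 deg) = 0.9397
  joint[2] = (3.3267, -4.7511) + 10.1 * (-0.3420, 0.9397) = (3.3267 + -3.4544, -4.7511 + 9.4909) = (-0.1277, 4.7398)
link 2: phi[2] = -55 + 165 + 105 = 215 deg
  cos(215 deg) = -0.8192, sin(215 deg) = -0.5736
  joint[3] = (-0.1277, 4.7398) + 8.6 * (-0.8192, -0.5736) = (-0.1277 + -7.0447, 4.7398 + -4.9328) = (-7.1724, -0.1929)
link 3: phi[3] = -55 + 165 + 105 + 125 = 340 deg
  cos(340 deg) = 0.9397, sin(340 deg) = -0.3420
  joint[4] = (-7.1724, -0.1929) + 1.8 * (0.9397, -0.3420) = (-7.1724 + 1.6914, -0.1929 + -0.6156) = (-5.4809, -0.8086)
End effector: (-5.4809, -0.8086)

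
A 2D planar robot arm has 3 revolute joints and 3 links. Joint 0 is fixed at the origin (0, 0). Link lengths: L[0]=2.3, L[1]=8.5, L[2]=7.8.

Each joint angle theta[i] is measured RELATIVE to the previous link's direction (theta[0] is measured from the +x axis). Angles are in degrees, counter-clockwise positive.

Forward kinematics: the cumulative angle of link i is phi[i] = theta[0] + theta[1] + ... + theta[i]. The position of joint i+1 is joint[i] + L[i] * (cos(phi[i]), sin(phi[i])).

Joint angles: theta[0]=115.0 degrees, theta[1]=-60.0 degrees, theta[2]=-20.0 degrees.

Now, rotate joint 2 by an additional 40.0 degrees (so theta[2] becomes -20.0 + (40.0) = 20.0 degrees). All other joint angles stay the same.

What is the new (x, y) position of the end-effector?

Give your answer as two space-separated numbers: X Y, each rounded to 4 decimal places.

Answer: 5.9222 16.5815

Derivation:
joint[0] = (0.0000, 0.0000)  (base)
link 0: phi[0] = 115 = 115 deg
  cos(115 deg) = -0.4226, sin(115 deg) = 0.9063
  joint[1] = (0.0000, 0.0000) + 2.3 * (-0.4226, 0.9063) = (0.0000 + -0.9720, 0.0000 + 2.0845) = (-0.9720, 2.0845)
link 1: phi[1] = 115 + -60 = 55 deg
  cos(55 deg) = 0.5736, sin(55 deg) = 0.8192
  joint[2] = (-0.9720, 2.0845) + 8.5 * (0.5736, 0.8192) = (-0.9720 + 4.8754, 2.0845 + 6.9628) = (3.9034, 9.0473)
link 2: phi[2] = 115 + -60 + 20 = 75 deg
  cos(75 deg) = 0.2588, sin(75 deg) = 0.9659
  joint[3] = (3.9034, 9.0473) + 7.8 * (0.2588, 0.9659) = (3.9034 + 2.0188, 9.0473 + 7.5342) = (5.9222, 16.5815)
End effector: (5.9222, 16.5815)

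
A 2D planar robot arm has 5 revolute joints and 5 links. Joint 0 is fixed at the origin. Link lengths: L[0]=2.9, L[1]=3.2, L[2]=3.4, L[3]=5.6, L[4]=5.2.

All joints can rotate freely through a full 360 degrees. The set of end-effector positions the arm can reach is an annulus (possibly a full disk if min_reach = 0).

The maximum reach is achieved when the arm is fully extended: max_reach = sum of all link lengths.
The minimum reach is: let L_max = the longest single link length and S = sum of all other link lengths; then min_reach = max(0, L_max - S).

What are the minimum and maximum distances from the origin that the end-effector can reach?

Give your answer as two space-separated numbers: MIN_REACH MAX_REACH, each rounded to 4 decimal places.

Answer: 0.0000 20.3000

Derivation:
Link lengths: [2.9, 3.2, 3.4, 5.6, 5.2]
max_reach = 2.9 + 3.2 + 3.4 + 5.6 + 5.2 = 20.3
L_max = max([2.9, 3.2, 3.4, 5.6, 5.2]) = 5.6
S (sum of others) = 20.3 - 5.6 = 14.7
min_reach = max(0, 5.6 - 14.7) = max(0, -9.1) = 0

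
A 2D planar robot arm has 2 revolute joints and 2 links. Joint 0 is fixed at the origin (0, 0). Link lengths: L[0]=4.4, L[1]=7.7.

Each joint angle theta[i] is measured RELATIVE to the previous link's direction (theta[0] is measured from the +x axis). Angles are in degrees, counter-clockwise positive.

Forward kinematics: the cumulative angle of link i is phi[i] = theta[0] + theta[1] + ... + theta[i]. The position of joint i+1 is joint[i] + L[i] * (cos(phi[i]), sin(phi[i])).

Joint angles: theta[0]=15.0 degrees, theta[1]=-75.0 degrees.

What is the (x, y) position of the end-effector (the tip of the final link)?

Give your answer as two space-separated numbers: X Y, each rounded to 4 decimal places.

joint[0] = (0.0000, 0.0000)  (base)
link 0: phi[0] = 15 = 15 deg
  cos(15 deg) = 0.9659, sin(15 deg) = 0.2588
  joint[1] = (0.0000, 0.0000) + 4.4 * (0.9659, 0.2588) = (0.0000 + 4.2501, 0.0000 + 1.1388) = (4.2501, 1.1388)
link 1: phi[1] = 15 + -75 = -60 deg
  cos(-60 deg) = 0.5000, sin(-60 deg) = -0.8660
  joint[2] = (4.2501, 1.1388) + 7.7 * (0.5000, -0.8660) = (4.2501 + 3.8500, 1.1388 + -6.6684) = (8.1001, -5.5296)
End effector: (8.1001, -5.5296)

Answer: 8.1001 -5.5296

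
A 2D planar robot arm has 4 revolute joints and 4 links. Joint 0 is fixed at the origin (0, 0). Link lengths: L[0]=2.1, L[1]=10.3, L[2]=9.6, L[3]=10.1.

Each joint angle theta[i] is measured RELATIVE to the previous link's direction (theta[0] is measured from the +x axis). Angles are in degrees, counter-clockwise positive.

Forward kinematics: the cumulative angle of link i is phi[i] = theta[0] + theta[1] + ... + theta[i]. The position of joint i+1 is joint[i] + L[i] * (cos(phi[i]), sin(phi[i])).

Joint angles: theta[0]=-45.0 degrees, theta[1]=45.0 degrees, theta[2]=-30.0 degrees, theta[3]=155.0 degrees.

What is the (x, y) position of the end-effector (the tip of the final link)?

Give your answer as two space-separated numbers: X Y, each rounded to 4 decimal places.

joint[0] = (0.0000, 0.0000)  (base)
link 0: phi[0] = -45 = -45 deg
  cos(-45 deg) = 0.7071, sin(-45 deg) = -0.7071
  joint[1] = (0.0000, 0.0000) + 2.1 * (0.7071, -0.7071) = (0.0000 + 1.4849, 0.0000 + -1.4849) = (1.4849, -1.4849)
link 1: phi[1] = -45 + 45 = 0 deg
  cos(0 deg) = 1.0000, sin(0 deg) = 0.0000
  joint[2] = (1.4849, -1.4849) + 10.3 * (1.0000, 0.0000) = (1.4849 + 10.3000, -1.4849 + 0.0000) = (11.7849, -1.4849)
link 2: phi[2] = -45 + 45 + -30 = -30 deg
  cos(-30 deg) = 0.8660, sin(-30 deg) = -0.5000
  joint[3] = (11.7849, -1.4849) + 9.6 * (0.8660, -0.5000) = (11.7849 + 8.3138, -1.4849 + -4.8000) = (20.0988, -6.2849)
link 3: phi[3] = -45 + 45 + -30 + 155 = 125 deg
  cos(125 deg) = -0.5736, sin(125 deg) = 0.8192
  joint[4] = (20.0988, -6.2849) + 10.1 * (-0.5736, 0.8192) = (20.0988 + -5.7931, -6.2849 + 8.2734) = (14.3056, 1.9885)
End effector: (14.3056, 1.9885)

Answer: 14.3056 1.9885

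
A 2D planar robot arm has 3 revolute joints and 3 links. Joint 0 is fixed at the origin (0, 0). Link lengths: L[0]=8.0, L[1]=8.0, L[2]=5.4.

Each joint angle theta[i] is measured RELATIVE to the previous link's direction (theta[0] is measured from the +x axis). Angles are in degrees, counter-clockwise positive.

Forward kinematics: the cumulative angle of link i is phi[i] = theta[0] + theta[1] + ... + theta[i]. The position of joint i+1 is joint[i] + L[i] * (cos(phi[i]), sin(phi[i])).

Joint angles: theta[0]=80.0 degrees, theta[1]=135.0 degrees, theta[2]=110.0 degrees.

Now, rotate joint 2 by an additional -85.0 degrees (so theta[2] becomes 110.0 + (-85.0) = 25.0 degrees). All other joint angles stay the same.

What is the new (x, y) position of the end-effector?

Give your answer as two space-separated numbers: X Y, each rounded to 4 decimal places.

joint[0] = (0.0000, 0.0000)  (base)
link 0: phi[0] = 80 = 80 deg
  cos(80 deg) = 0.1736, sin(80 deg) = 0.9848
  joint[1] = (0.0000, 0.0000) + 8 * (0.1736, 0.9848) = (0.0000 + 1.3892, 0.0000 + 7.8785) = (1.3892, 7.8785)
link 1: phi[1] = 80 + 135 = 215 deg
  cos(215 deg) = -0.8192, sin(215 deg) = -0.5736
  joint[2] = (1.3892, 7.8785) + 8 * (-0.8192, -0.5736) = (1.3892 + -6.5532, 7.8785 + -4.5886) = (-5.1640, 3.2899)
link 2: phi[2] = 80 + 135 + 25 = 240 deg
  cos(240 deg) = -0.5000, sin(240 deg) = -0.8660
  joint[3] = (-5.1640, 3.2899) + 5.4 * (-0.5000, -0.8660) = (-5.1640 + -2.7000, 3.2899 + -4.6765) = (-7.8640, -1.3867)
End effector: (-7.8640, -1.3867)

Answer: -7.8640 -1.3867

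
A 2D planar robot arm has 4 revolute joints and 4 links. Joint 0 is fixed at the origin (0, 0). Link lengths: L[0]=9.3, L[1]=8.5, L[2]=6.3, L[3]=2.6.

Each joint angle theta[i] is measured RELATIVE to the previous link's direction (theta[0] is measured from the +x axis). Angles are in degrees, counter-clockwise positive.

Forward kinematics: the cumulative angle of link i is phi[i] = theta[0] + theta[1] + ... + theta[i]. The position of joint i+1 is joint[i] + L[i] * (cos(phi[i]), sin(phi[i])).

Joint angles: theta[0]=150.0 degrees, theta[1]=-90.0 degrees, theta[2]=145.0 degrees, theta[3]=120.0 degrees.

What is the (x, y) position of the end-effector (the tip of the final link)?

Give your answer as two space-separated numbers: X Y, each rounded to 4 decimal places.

Answer: -7.3840 7.8574

Derivation:
joint[0] = (0.0000, 0.0000)  (base)
link 0: phi[0] = 150 = 150 deg
  cos(150 deg) = -0.8660, sin(150 deg) = 0.5000
  joint[1] = (0.0000, 0.0000) + 9.3 * (-0.8660, 0.5000) = (0.0000 + -8.0540, 0.0000 + 4.6500) = (-8.0540, 4.6500)
link 1: phi[1] = 150 + -90 = 60 deg
  cos(60 deg) = 0.5000, sin(60 deg) = 0.8660
  joint[2] = (-8.0540, 4.6500) + 8.5 * (0.5000, 0.8660) = (-8.0540 + 4.2500, 4.6500 + 7.3612) = (-3.8040, 12.0112)
link 2: phi[2] = 150 + -90 + 145 = 205 deg
  cos(205 deg) = -0.9063, sin(205 deg) = -0.4226
  joint[3] = (-3.8040, 12.0112) + 6.3 * (-0.9063, -0.4226) = (-3.8040 + -5.7097, 12.0112 + -2.6625) = (-9.5138, 9.3487)
link 3: phi[3] = 150 + -90 + 145 + 120 = 325 deg
  cos(325 deg) = 0.8192, sin(325 deg) = -0.5736
  joint[4] = (-9.5138, 9.3487) + 2.6 * (0.8192, -0.5736) = (-9.5138 + 2.1298, 9.3487 + -1.4913) = (-7.3840, 7.8574)
End effector: (-7.3840, 7.8574)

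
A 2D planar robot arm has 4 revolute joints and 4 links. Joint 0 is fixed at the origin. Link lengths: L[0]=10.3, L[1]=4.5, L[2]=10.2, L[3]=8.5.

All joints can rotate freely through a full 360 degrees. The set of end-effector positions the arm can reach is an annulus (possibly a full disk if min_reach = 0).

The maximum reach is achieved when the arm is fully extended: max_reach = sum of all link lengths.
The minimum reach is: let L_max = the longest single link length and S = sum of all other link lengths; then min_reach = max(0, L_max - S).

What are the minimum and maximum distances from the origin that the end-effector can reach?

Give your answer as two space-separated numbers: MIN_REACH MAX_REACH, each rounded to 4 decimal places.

Answer: 0.0000 33.5000

Derivation:
Link lengths: [10.3, 4.5, 10.2, 8.5]
max_reach = 10.3 + 4.5 + 10.2 + 8.5 = 33.5
L_max = max([10.3, 4.5, 10.2, 8.5]) = 10.3
S (sum of others) = 33.5 - 10.3 = 23.2
min_reach = max(0, 10.3 - 23.2) = max(0, -12.9) = 0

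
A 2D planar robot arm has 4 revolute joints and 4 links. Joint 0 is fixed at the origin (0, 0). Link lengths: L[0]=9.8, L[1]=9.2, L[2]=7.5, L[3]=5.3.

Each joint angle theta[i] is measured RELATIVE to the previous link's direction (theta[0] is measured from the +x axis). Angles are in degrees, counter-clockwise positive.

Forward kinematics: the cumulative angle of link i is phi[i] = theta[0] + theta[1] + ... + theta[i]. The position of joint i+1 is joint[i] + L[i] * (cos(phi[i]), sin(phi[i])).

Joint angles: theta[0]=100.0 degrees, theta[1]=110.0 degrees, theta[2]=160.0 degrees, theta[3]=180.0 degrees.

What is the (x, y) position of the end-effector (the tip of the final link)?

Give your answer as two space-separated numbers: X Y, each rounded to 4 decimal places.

Answer: -7.5026 5.4331

Derivation:
joint[0] = (0.0000, 0.0000)  (base)
link 0: phi[0] = 100 = 100 deg
  cos(100 deg) = -0.1736, sin(100 deg) = 0.9848
  joint[1] = (0.0000, 0.0000) + 9.8 * (-0.1736, 0.9848) = (0.0000 + -1.7018, 0.0000 + 9.6511) = (-1.7018, 9.6511)
link 1: phi[1] = 100 + 110 = 210 deg
  cos(210 deg) = -0.8660, sin(210 deg) = -0.5000
  joint[2] = (-1.7018, 9.6511) + 9.2 * (-0.8660, -0.5000) = (-1.7018 + -7.9674, 9.6511 + -4.6000) = (-9.6692, 5.0511)
link 2: phi[2] = 100 + 110 + 160 = 370 deg
  cos(370 deg) = 0.9848, sin(370 deg) = 0.1736
  joint[3] = (-9.6692, 5.0511) + 7.5 * (0.9848, 0.1736) = (-9.6692 + 7.3861, 5.0511 + 1.3024) = (-2.2831, 6.3535)
link 3: phi[3] = 100 + 110 + 160 + 180 = 550 deg
  cos(550 deg) = -0.9848, sin(550 deg) = -0.1736
  joint[4] = (-2.2831, 6.3535) + 5.3 * (-0.9848, -0.1736) = (-2.2831 + -5.2195, 6.3535 + -0.9203) = (-7.5026, 5.4331)
End effector: (-7.5026, 5.4331)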